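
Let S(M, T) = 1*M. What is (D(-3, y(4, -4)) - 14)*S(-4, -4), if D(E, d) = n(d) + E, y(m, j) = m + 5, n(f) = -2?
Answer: 76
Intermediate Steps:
S(M, T) = M
y(m, j) = 5 + m
D(E, d) = -2 + E
(D(-3, y(4, -4)) - 14)*S(-4, -4) = ((-2 - 3) - 14)*(-4) = (-5 - 14)*(-4) = -19*(-4) = 76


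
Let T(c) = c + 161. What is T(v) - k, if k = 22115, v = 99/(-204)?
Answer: -1492905/68 ≈ -21955.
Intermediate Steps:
v = -33/68 (v = 99*(-1/204) = -33/68 ≈ -0.48529)
T(c) = 161 + c
T(v) - k = (161 - 33/68) - 1*22115 = 10915/68 - 22115 = -1492905/68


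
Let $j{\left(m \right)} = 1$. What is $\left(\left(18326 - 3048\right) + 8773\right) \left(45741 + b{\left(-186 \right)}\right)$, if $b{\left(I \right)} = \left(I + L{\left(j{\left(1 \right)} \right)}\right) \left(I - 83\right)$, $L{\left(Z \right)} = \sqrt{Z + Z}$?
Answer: $2303484525 - 6469719 \sqrt{2} \approx 2.2943 \cdot 10^{9}$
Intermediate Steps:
$L{\left(Z \right)} = \sqrt{2} \sqrt{Z}$ ($L{\left(Z \right)} = \sqrt{2 Z} = \sqrt{2} \sqrt{Z}$)
$b{\left(I \right)} = \left(-83 + I\right) \left(I + \sqrt{2}\right)$ ($b{\left(I \right)} = \left(I + \sqrt{2} \sqrt{1}\right) \left(I - 83\right) = \left(I + \sqrt{2} \cdot 1\right) \left(-83 + I\right) = \left(I + \sqrt{2}\right) \left(-83 + I\right) = \left(-83 + I\right) \left(I + \sqrt{2}\right)$)
$\left(\left(18326 - 3048\right) + 8773\right) \left(45741 + b{\left(-186 \right)}\right) = \left(\left(18326 - 3048\right) + 8773\right) \left(45741 - \left(-15438 - 34596 + 269 \sqrt{2}\right)\right) = \left(\left(18326 - 3048\right) + 8773\right) \left(45741 + \left(34596 + 15438 - 83 \sqrt{2} - 186 \sqrt{2}\right)\right) = \left(15278 + 8773\right) \left(45741 + \left(50034 - 269 \sqrt{2}\right)\right) = 24051 \left(95775 - 269 \sqrt{2}\right) = 2303484525 - 6469719 \sqrt{2}$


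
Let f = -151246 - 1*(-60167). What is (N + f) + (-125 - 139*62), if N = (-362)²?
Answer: 31222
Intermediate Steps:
N = 131044
f = -91079 (f = -151246 + 60167 = -91079)
(N + f) + (-125 - 139*62) = (131044 - 91079) + (-125 - 139*62) = 39965 + (-125 - 8618) = 39965 - 8743 = 31222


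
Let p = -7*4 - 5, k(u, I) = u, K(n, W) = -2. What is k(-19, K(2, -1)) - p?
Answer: 14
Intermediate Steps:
p = -33 (p = -28 - 5 = -33)
k(-19, K(2, -1)) - p = -19 - 1*(-33) = -19 + 33 = 14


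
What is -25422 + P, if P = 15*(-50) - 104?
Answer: -26276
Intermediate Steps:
P = -854 (P = -750 - 104 = -854)
-25422 + P = -25422 - 854 = -26276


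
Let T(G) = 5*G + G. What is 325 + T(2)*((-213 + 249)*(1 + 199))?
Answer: 86725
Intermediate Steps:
T(G) = 6*G
325 + T(2)*((-213 + 249)*(1 + 199)) = 325 + (6*2)*((-213 + 249)*(1 + 199)) = 325 + 12*(36*200) = 325 + 12*7200 = 325 + 86400 = 86725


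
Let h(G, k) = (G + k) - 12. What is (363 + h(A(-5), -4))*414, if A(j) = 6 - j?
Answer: 148212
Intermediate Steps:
h(G, k) = -12 + G + k
(363 + h(A(-5), -4))*414 = (363 + (-12 + (6 - 1*(-5)) - 4))*414 = (363 + (-12 + (6 + 5) - 4))*414 = (363 + (-12 + 11 - 4))*414 = (363 - 5)*414 = 358*414 = 148212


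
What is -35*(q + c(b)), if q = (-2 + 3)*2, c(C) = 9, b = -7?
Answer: -385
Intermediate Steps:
q = 2 (q = 1*2 = 2)
-35*(q + c(b)) = -35*(2 + 9) = -35*11 = -385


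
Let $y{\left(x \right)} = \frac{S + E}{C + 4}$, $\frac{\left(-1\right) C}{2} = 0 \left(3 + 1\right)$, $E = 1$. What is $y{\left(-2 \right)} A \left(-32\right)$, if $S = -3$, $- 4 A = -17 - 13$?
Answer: $120$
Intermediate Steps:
$C = 0$ ($C = - 2 \cdot 0 \left(3 + 1\right) = - 2 \cdot 0 \cdot 4 = \left(-2\right) 0 = 0$)
$A = \frac{15}{2}$ ($A = - \frac{-17 - 13}{4} = \left(- \frac{1}{4}\right) \left(-30\right) = \frac{15}{2} \approx 7.5$)
$y{\left(x \right)} = - \frac{1}{2}$ ($y{\left(x \right)} = \frac{-3 + 1}{0 + 4} = - \frac{2}{4} = \left(-2\right) \frac{1}{4} = - \frac{1}{2}$)
$y{\left(-2 \right)} A \left(-32\right) = \left(- \frac{1}{2}\right) \frac{15}{2} \left(-32\right) = \left(- \frac{15}{4}\right) \left(-32\right) = 120$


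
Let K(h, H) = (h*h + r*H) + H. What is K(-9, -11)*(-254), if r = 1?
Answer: -14986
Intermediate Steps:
K(h, H) = h² + 2*H (K(h, H) = (h*h + 1*H) + H = (h² + H) + H = (H + h²) + H = h² + 2*H)
K(-9, -11)*(-254) = ((-9)² + 2*(-11))*(-254) = (81 - 22)*(-254) = 59*(-254) = -14986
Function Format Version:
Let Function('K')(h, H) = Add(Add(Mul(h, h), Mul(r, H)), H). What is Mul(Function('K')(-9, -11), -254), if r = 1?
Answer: -14986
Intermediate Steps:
Function('K')(h, H) = Add(Pow(h, 2), Mul(2, H)) (Function('K')(h, H) = Add(Add(Mul(h, h), Mul(1, H)), H) = Add(Add(Pow(h, 2), H), H) = Add(Add(H, Pow(h, 2)), H) = Add(Pow(h, 2), Mul(2, H)))
Mul(Function('K')(-9, -11), -254) = Mul(Add(Pow(-9, 2), Mul(2, -11)), -254) = Mul(Add(81, -22), -254) = Mul(59, -254) = -14986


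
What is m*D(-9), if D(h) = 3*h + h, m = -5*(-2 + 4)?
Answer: 360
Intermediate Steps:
m = -10 (m = -5*2 = -10)
D(h) = 4*h
m*D(-9) = -40*(-9) = -10*(-36) = 360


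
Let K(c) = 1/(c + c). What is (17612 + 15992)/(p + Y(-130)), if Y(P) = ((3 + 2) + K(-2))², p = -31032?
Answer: -537664/496151 ≈ -1.0837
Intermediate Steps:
K(c) = 1/(2*c)
Y(P) = 361/16 (Y(P) = ((3 + 2) + (½)/(-2))² = (5 + (½)*(-½))² = (5 - ¼)² = (19/4)² = 361/16)
(17612 + 15992)/(p + Y(-130)) = (17612 + 15992)/(-31032 + 361/16) = 33604/(-496151/16) = 33604*(-16/496151) = -537664/496151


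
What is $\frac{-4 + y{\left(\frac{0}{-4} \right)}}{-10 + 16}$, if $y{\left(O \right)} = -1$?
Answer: $- \frac{5}{6} \approx -0.83333$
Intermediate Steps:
$\frac{-4 + y{\left(\frac{0}{-4} \right)}}{-10 + 16} = \frac{-4 - 1}{-10 + 16} = \frac{1}{6} \left(-5\right) = - \frac{5}{6}$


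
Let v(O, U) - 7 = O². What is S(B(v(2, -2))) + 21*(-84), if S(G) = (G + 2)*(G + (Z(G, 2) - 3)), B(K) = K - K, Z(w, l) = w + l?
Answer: -1766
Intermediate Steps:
v(O, U) = 7 + O²
Z(w, l) = l + w
B(K) = 0
S(G) = (-1 + 2*G)*(2 + G) (S(G) = (G + 2)*(G + ((2 + G) - 3)) = (2 + G)*(G + (-1 + G)) = (2 + G)*(-1 + 2*G) = (-1 + 2*G)*(2 + G))
S(B(v(2, -2))) + 21*(-84) = (-2 + 2*0² + 3*0) + 21*(-84) = (-2 + 2*0 + 0) - 1764 = (-2 + 0 + 0) - 1764 = -2 - 1764 = -1766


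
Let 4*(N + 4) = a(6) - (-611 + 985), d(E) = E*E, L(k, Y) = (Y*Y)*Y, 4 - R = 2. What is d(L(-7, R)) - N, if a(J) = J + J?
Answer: 317/2 ≈ 158.50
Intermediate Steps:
R = 2 (R = 4 - 1*2 = 4 - 2 = 2)
a(J) = 2*J
L(k, Y) = Y³ (L(k, Y) = Y²*Y = Y³)
d(E) = E²
N = -189/2 (N = -4 + (2*6 - (-611 + 985))/4 = -4 + (12 - 1*374)/4 = -4 + (12 - 374)/4 = -4 + (¼)*(-362) = -4 - 181/2 = -189/2 ≈ -94.500)
d(L(-7, R)) - N = (2³)² - 1*(-189/2) = 8² + 189/2 = 64 + 189/2 = 317/2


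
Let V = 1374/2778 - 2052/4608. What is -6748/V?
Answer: -399913472/2921 ≈ -1.3691e+5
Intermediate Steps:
V = 2921/59264 (V = 1374*(1/2778) - 2052*1/4608 = 229/463 - 57/128 = 2921/59264 ≈ 0.049288)
-6748/V = -6748/2921/59264 = -6748*59264/2921 = -399913472/2921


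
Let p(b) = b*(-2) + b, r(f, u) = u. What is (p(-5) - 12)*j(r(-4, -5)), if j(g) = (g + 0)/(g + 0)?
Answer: -7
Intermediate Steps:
j(g) = 1 (j(g) = g/g = 1)
p(b) = -b (p(b) = -2*b + b = -b)
(p(-5) - 12)*j(r(-4, -5)) = (-1*(-5) - 12)*1 = (5 - 12)*1 = -7*1 = -7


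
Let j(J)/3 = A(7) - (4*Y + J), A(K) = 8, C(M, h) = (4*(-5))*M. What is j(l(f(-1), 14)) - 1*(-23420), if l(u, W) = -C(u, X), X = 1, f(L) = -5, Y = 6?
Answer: 23672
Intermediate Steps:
C(M, h) = -20*M
l(u, W) = 20*u (l(u, W) = -(-20)*u = 20*u)
j(J) = -48 - 3*J (j(J) = 3*(8 - (4*6 + J)) = 3*(8 - (24 + J)) = 3*(8 + (-24 - J)) = 3*(-16 - J) = -48 - 3*J)
j(l(f(-1), 14)) - 1*(-23420) = (-48 - 60*(-5)) - 1*(-23420) = (-48 - 3*(-100)) + 23420 = (-48 + 300) + 23420 = 252 + 23420 = 23672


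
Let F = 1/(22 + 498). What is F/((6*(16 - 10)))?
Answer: 1/18720 ≈ 5.3419e-5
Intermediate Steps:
F = 1/520 ≈ 0.0019231
F/((6*(16 - 10))) = 1/(520*((6*(16 - 10)))) = 1/(520*((6*6))) = (1/520)/36 = (1/520)*(1/36) = 1/18720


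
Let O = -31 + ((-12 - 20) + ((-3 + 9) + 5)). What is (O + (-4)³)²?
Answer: 13456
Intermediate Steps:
O = -52 (O = -31 + (-32 + (6 + 5)) = -31 + (-32 + 11) = -31 - 21 = -52)
(O + (-4)³)² = (-52 + (-4)³)² = (-52 - 64)² = (-116)² = 13456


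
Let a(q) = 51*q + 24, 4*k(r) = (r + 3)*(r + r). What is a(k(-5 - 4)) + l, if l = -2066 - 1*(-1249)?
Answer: 584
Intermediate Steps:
k(r) = r*(3 + r)/2 (k(r) = ((r + 3)*(r + r))/4 = ((3 + r)*(2*r))/4 = (2*r*(3 + r))/4 = r*(3 + r)/2)
a(q) = 24 + 51*q
l = -817 (l = -2066 + 1249 = -817)
a(k(-5 - 4)) + l = (24 + 51*((-5 - 4)*(3 + (-5 - 4))/2)) - 817 = (24 + 51*((1/2)*(-9)*(3 - 9))) - 817 = (24 + 51*((1/2)*(-9)*(-6))) - 817 = (24 + 51*27) - 817 = (24 + 1377) - 817 = 1401 - 817 = 584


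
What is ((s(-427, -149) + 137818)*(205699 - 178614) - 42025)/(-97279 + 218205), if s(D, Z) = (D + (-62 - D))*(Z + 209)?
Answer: 3632002305/120926 ≈ 30035.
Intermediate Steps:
s(D, Z) = -12958 - 62*Z (s(D, Z) = -62*(209 + Z) = -12958 - 62*Z)
((s(-427, -149) + 137818)*(205699 - 178614) - 42025)/(-97279 + 218205) = (((-12958 - 62*(-149)) + 137818)*(205699 - 178614) - 42025)/(-97279 + 218205) = (((-12958 + 9238) + 137818)*27085 - 42025)/120926 = ((-3720 + 137818)*27085 - 42025)*(1/120926) = (134098*27085 - 42025)*(1/120926) = (3632044330 - 42025)*(1/120926) = 3632002305*(1/120926) = 3632002305/120926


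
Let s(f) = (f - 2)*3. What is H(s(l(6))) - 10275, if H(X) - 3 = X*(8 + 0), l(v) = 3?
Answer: -10248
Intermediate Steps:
s(f) = -6 + 3*f (s(f) = (-2 + f)*3 = -6 + 3*f)
H(X) = 3 + 8*X (H(X) = 3 + X*(8 + 0) = 3 + X*8 = 3 + 8*X)
H(s(l(6))) - 10275 = (3 + 8*(-6 + 3*3)) - 10275 = (3 + 8*(-6 + 9)) - 10275 = (3 + 8*3) - 10275 = (3 + 24) - 10275 = 27 - 10275 = -10248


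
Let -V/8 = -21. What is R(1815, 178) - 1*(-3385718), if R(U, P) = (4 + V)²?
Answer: 3415302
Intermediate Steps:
V = 168 (V = -8*(-21) = 168)
R(U, P) = 29584 (R(U, P) = (4 + 168)² = 172² = 29584)
R(1815, 178) - 1*(-3385718) = 29584 - 1*(-3385718) = 29584 + 3385718 = 3415302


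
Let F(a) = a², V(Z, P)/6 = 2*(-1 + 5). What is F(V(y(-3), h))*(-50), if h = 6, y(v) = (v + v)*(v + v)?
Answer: -115200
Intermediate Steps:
y(v) = 4*v² (y(v) = (2*v)*(2*v) = 4*v²)
V(Z, P) = 48 (V(Z, P) = 6*(2*(-1 + 5)) = 6*(2*4) = 6*8 = 48)
F(V(y(-3), h))*(-50) = 48²*(-50) = 2304*(-50) = -115200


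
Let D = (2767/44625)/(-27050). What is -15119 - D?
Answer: -18250239390983/1207106250 ≈ -15119.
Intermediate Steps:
D = -2767/1207106250 (D = (2767*(1/44625))*(-1/27050) = (2767/44625)*(-1/27050) = -2767/1207106250 ≈ -2.2923e-6)
-15119 - D = -15119 - 1*(-2767/1207106250) = -15119 + 2767/1207106250 = -18250239390983/1207106250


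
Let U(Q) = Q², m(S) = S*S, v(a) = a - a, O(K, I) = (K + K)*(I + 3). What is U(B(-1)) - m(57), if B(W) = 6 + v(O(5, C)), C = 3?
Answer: -3213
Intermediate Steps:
O(K, I) = 2*K*(3 + I) (O(K, I) = (2*K)*(3 + I) = 2*K*(3 + I))
v(a) = 0
m(S) = S²
B(W) = 6 (B(W) = 6 + 0 = 6)
U(B(-1)) - m(57) = 6² - 1*57² = 36 - 1*3249 = 36 - 3249 = -3213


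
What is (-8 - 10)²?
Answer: 324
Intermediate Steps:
(-8 - 10)² = (-18)² = 324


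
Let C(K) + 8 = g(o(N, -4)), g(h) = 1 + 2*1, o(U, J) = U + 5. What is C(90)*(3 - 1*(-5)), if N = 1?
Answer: -40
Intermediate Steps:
o(U, J) = 5 + U
g(h) = 3 (g(h) = 1 + 2 = 3)
C(K) = -5 (C(K) = -8 + 3 = -5)
C(90)*(3 - 1*(-5)) = -5*(3 - 1*(-5)) = -5*(3 + 5) = -5*8 = -40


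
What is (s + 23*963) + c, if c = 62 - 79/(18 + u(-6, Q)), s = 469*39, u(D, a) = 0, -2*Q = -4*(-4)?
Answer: 728957/18 ≈ 40498.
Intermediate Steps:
Q = -8 (Q = -(-2)*(-4) = -½*16 = -8)
s = 18291
c = 1037/18 (c = 62 - 79/(18 + 0) = 62 - 79/18 = 1037/18 ≈ 57.611)
(s + 23*963) + c = (18291 + 23*963) + 1037/18 = (18291 + 22149) + 1037/18 = 40440 + 1037/18 = 728957/18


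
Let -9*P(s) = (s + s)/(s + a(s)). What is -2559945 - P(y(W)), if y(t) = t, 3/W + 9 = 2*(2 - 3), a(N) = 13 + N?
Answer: -1052137397/411 ≈ -2.5599e+6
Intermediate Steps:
W = -3/11 (W = 3/(-9 + 2*(2 - 3)) = 3/(-9 + 2*(-1)) = 3/(-9 - 2) = 3/(-11) = 3*(-1/11) = -3/11 ≈ -0.27273)
P(s) = -2*s/(9*(13 + 2*s)) (P(s) = -(s + s)/(9*(s + (13 + s))) = -2*s/(9*(13 + 2*s)))
-2559945 - P(y(W)) = -2559945 - (-2)*(-3)/(11*(117 + 18*(-3/11))) = -2559945 - (-2)*(-3)/(11*(117 - 54/11)) = -2559945 - (-2)*(-3)/(11*1233/11) = -2559945 - (-2)*(-3)*11/(11*1233) = -2559945 - 1*2/411 = -2559945 - 2/411 = -1052137397/411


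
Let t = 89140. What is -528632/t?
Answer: -132158/22285 ≈ -5.9304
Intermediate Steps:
-528632/t = -528632/89140 = -1*132158/22285 = -132158/22285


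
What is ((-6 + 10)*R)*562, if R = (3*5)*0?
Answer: 0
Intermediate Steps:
R = 0 (R = 15*0 = 0)
((-6 + 10)*R)*562 = ((-6 + 10)*0)*562 = (4*0)*562 = 0*562 = 0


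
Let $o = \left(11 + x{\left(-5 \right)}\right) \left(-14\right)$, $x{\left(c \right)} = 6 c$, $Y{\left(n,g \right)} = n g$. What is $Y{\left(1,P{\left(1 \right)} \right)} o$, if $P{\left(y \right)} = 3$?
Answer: $798$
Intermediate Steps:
$Y{\left(n,g \right)} = g n$
$o = 266$ ($o = \left(11 + 6 \left(-5\right)\right) \left(-14\right) = \left(11 - 30\right) \left(-14\right) = \left(-19\right) \left(-14\right) = 266$)
$Y{\left(1,P{\left(1 \right)} \right)} o = 3 \cdot 1 \cdot 266 = 3 \cdot 266 = 798$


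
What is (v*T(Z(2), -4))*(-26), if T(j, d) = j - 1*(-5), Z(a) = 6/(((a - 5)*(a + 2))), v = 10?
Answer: -1170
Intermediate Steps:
Z(a) = 6/((-5 + a)*(2 + a)) (Z(a) = 6/(((-5 + a)*(2 + a))) = 6*(1/((-5 + a)*(2 + a))) = 6/((-5 + a)*(2 + a)))
T(j, d) = 5 + j (T(j, d) = j + 5 = 5 + j)
(v*T(Z(2), -4))*(-26) = (10*(5 + 6/(-10 + 2² - 3*2)))*(-26) = (10*(5 + 6/(-10 + 4 - 6)))*(-26) = (10*(5 + 6/(-12)))*(-26) = (10*(5 + 6*(-1/12)))*(-26) = (10*(5 - ½))*(-26) = (10*(9/2))*(-26) = 45*(-26) = -1170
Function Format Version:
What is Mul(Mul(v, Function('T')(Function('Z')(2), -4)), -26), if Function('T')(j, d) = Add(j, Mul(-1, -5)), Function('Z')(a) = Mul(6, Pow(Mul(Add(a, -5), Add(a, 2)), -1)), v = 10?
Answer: -1170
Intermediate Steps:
Function('Z')(a) = Mul(6, Pow(Add(-5, a), -1), Pow(Add(2, a), -1)) (Function('Z')(a) = Mul(6, Pow(Mul(Add(-5, a), Add(2, a)), -1)) = Mul(6, Mul(Pow(Add(-5, a), -1), Pow(Add(2, a), -1))) = Mul(6, Pow(Add(-5, a), -1), Pow(Add(2, a), -1)))
Function('T')(j, d) = Add(5, j) (Function('T')(j, d) = Add(j, 5) = Add(5, j))
Mul(Mul(v, Function('T')(Function('Z')(2), -4)), -26) = Mul(Mul(10, Add(5, Mul(6, Pow(Add(-10, Pow(2, 2), Mul(-3, 2)), -1)))), -26) = Mul(Mul(10, Add(5, Mul(6, Pow(Add(-10, 4, -6), -1)))), -26) = Mul(Mul(10, Add(5, Mul(6, Pow(-12, -1)))), -26) = Mul(Mul(10, Add(5, Mul(6, Rational(-1, 12)))), -26) = Mul(Mul(10, Add(5, Rational(-1, 2))), -26) = Mul(Mul(10, Rational(9, 2)), -26) = Mul(45, -26) = -1170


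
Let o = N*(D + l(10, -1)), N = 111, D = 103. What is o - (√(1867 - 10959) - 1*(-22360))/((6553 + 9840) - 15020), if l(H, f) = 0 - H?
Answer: 14151119/1373 - 2*I*√2273/1373 ≈ 10307.0 - 0.069448*I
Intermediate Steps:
l(H, f) = -H
o = 10323 (o = 111*(103 - 1*10) = 111*(103 - 10) = 111*93 = 10323)
o - (√(1867 - 10959) - 1*(-22360))/((6553 + 9840) - 15020) = 10323 - (√(1867 - 10959) - 1*(-22360))/((6553 + 9840) - 15020) = 10323 - (√(-9092) + 22360)/(16393 - 15020) = 10323 - (2*I*√2273 + 22360)/1373 = 10323 - (22360 + 2*I*√2273)/1373 = 10323 - (22360/1373 + 2*I*√2273/1373) = 10323 + (-22360/1373 - 2*I*√2273/1373) = 14151119/1373 - 2*I*√2273/1373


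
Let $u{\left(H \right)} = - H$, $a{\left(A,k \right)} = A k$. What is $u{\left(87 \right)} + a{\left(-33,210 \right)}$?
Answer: $-7017$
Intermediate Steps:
$u{\left(87 \right)} + a{\left(-33,210 \right)} = \left(-1\right) 87 - 6930 = -87 - 6930 = -7017$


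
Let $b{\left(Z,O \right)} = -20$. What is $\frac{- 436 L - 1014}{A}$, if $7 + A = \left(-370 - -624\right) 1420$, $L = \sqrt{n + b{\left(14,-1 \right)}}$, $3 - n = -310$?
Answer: $- \frac{1014}{360673} - \frac{436 \sqrt{293}}{360673} \approx -0.023504$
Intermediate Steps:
$n = 313$ ($n = 3 - -310 = 3 + 310 = 313$)
$L = \sqrt{293}$ ($L = \sqrt{313 - 20} = \sqrt{293} \approx 17.117$)
$A = 360673$ ($A = -7 + \left(-370 - -624\right) 1420 = -7 + \left(-370 + 624\right) 1420 = -7 + 254 \cdot 1420 = -7 + 360680 = 360673$)
$\frac{- 436 L - 1014}{A} = \frac{- 436 \sqrt{293} - 1014}{360673} = \left(-1014 - 436 \sqrt{293}\right) \frac{1}{360673} = - \frac{1014}{360673} - \frac{436 \sqrt{293}}{360673}$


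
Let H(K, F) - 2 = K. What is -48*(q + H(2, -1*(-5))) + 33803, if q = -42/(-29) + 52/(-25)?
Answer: 24389959/725 ≈ 33641.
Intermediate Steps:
q = -458/725 (q = -42*(-1/29) + 52*(-1/25) = 42/29 - 52/25 = -458/725 ≈ -0.63172)
H(K, F) = 2 + K
-48*(q + H(2, -1*(-5))) + 33803 = -48*(-458/725 + (2 + 2)) + 33803 = -48*(-458/725 + 4) + 33803 = -48*2442/725 + 33803 = -117216/725 + 33803 = 24389959/725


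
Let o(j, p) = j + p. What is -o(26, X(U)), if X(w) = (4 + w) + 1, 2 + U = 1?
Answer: -30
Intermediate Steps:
U = -1 (U = -2 + 1 = -1)
X(w) = 5 + w
-o(26, X(U)) = -(26 + (5 - 1)) = -(26 + 4) = -1*30 = -30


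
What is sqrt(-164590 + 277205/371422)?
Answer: 5*I*sqrt(908231824798802)/371422 ≈ 405.7*I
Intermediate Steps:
sqrt(-164590 + 277205/371422) = sqrt(-61132069775/371422) = 5*I*sqrt(908231824798802)/371422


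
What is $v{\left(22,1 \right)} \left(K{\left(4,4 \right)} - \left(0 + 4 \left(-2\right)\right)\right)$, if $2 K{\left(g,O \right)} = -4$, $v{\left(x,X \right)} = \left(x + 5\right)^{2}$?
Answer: $4374$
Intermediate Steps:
$v{\left(x,X \right)} = \left(5 + x\right)^{2}$
$K{\left(g,O \right)} = -2$ ($K{\left(g,O \right)} = \frac{1}{2} \left(-4\right) = -2$)
$v{\left(22,1 \right)} \left(K{\left(4,4 \right)} - \left(0 + 4 \left(-2\right)\right)\right) = \left(5 + 22\right)^{2} \left(-2 - \left(0 + 4 \left(-2\right)\right)\right) = 27^{2} \left(-2 - \left(0 - 8\right)\right) = 729 \left(-2 - -8\right) = 729 \left(-2 + 8\right) = 729 \cdot 6 = 4374$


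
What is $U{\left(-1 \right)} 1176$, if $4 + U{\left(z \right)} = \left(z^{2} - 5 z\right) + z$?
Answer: $1176$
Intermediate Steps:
$U{\left(z \right)} = -4 + z^{2} - 4 z$ ($U{\left(z \right)} = -4 + \left(\left(z^{2} - 5 z\right) + z\right) = -4 + \left(z^{2} - 4 z\right) = -4 + z^{2} - 4 z$)
$U{\left(-1 \right)} 1176 = \left(-4 + \left(-1\right)^{2} - -4\right) 1176 = \left(-4 + 1 + 4\right) 1176 = 1 \cdot 1176 = 1176$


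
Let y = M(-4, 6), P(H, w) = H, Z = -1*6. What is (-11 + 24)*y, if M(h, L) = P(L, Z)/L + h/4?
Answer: 0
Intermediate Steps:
Z = -6
M(h, L) = 1 + h/4 (M(h, L) = L/L + h/4 = 1 + h*(¼) = 1 + h/4)
y = 0 (y = 1 + (¼)*(-4) = 1 - 1 = 0)
(-11 + 24)*y = (-11 + 24)*0 = 13*0 = 0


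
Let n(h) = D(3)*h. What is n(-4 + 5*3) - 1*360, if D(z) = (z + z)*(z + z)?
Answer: 36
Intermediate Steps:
D(z) = 4*z² (D(z) = (2*z)*(2*z) = 4*z²)
n(h) = 36*h (n(h) = (4*3²)*h = (4*9)*h = 36*h)
n(-4 + 5*3) - 1*360 = 36*(-4 + 5*3) - 1*360 = 36*(-4 + 15) - 360 = 36*11 - 360 = 396 - 360 = 36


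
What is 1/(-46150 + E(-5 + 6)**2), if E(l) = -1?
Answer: -1/46149 ≈ -2.1669e-5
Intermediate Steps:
1/(-46150 + E(-5 + 6)**2) = 1/(-46150 + (-1)**2) = 1/(-46150 + 1) = 1/(-46149) = -1/46149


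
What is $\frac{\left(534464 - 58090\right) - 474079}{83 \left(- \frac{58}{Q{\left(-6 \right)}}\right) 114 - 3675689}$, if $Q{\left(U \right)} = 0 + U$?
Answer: $- \frac{85}{132749} \approx -0.00064031$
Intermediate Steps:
$Q{\left(U \right)} = U$
$\frac{\left(534464 - 58090\right) - 474079}{83 \left(- \frac{58}{Q{\left(-6 \right)}}\right) 114 - 3675689} = \frac{\left(534464 - 58090\right) - 474079}{83 \left(- \frac{58}{-6}\right) 114 - 3675689} = \frac{476374 - 474079}{83 \left(\left(-58\right) \left(- \frac{1}{6}\right)\right) 114 - 3675689} = \frac{2295}{83 \cdot \frac{29}{3} \cdot 114 - 3675689} = \frac{2295}{\frac{2407}{3} \cdot 114 - 3675689} = \frac{2295}{91466 - 3675689} = \frac{2295}{-3584223} = 2295 \left(- \frac{1}{3584223}\right) = - \frac{85}{132749}$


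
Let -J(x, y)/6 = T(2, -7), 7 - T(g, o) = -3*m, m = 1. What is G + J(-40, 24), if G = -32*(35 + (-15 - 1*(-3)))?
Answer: -796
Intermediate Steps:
T(g, o) = 10 (T(g, o) = 7 - (-3) = 7 - 1*(-3) = 7 + 3 = 10)
J(x, y) = -60 (J(x, y) = -6*10 = -60)
G = -736 (G = -32*(35 + (-15 + 3)) = -32*(35 - 12) = -32*23 = -736)
G + J(-40, 24) = -736 - 60 = -796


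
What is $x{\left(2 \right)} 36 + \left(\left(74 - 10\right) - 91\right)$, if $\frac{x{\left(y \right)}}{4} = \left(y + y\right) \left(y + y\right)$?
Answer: $2277$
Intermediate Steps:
$x{\left(y \right)} = 16 y^{2}$ ($x{\left(y \right)} = 4 \left(y + y\right) \left(y + y\right) = 4 \cdot 2 y 2 y = 4 \cdot 4 y^{2} = 16 y^{2}$)
$x{\left(2 \right)} 36 + \left(\left(74 - 10\right) - 91\right) = 16 \cdot 2^{2} \cdot 36 + \left(\left(74 - 10\right) - 91\right) = 16 \cdot 4 \cdot 36 + \left(64 - 91\right) = 64 \cdot 36 - 27 = 2304 - 27 = 2277$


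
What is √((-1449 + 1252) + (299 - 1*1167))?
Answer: I*√1065 ≈ 32.634*I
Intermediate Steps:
√((-1449 + 1252) + (299 - 1*1167)) = √(-197 + (299 - 1167)) = √(-197 - 868) = √(-1065) = I*√1065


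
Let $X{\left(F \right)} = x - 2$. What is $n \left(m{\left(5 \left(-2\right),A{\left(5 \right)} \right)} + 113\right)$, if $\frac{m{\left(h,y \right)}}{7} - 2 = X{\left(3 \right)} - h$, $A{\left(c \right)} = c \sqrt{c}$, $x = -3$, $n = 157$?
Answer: $25434$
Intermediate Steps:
$A{\left(c \right)} = c^{\frac{3}{2}}$
$X{\left(F \right)} = -5$ ($X{\left(F \right)} = -3 - 2 = -5$)
$m{\left(h,y \right)} = -21 - 7 h$ ($m{\left(h,y \right)} = 14 + 7 \left(-5 - h\right) = 14 - \left(35 + 7 h\right) = -21 - 7 h$)
$n \left(m{\left(5 \left(-2\right),A{\left(5 \right)} \right)} + 113\right) = 157 \left(\left(-21 - 7 \cdot 5 \left(-2\right)\right) + 113\right) = 157 \left(\left(-21 - -70\right) + 113\right) = 157 \left(\left(-21 + 70\right) + 113\right) = 157 \left(49 + 113\right) = 157 \cdot 162 = 25434$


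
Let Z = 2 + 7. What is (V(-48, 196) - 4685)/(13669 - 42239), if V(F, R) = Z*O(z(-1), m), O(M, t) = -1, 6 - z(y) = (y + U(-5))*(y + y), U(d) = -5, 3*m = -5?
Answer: 2347/14285 ≈ 0.16430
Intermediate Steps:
m = -5/3 (m = (1/3)*(-5) = -5/3 ≈ -1.6667)
z(y) = 6 - 2*y*(-5 + y) (z(y) = 6 - (y - 5)*(y + y) = 6 - (-5 + y)*2*y = 6 - 2*y*(-5 + y))
Z = 9
V(F, R) = -9 (V(F, R) = 9*(-1) = -9)
(V(-48, 196) - 4685)/(13669 - 42239) = (-9 - 4685)/(13669 - 42239) = -4694/(-28570) = -4694*(-1/28570) = 2347/14285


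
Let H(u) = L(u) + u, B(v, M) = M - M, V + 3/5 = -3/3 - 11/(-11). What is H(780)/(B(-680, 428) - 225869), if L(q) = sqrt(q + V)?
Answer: -780/225869 - 3*sqrt(2165)/1129345 ≈ -0.0035769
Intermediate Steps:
V = -3/5 (V = -3/5 + (-3/3 - 11/(-11)) = -3/5 + (-3*1/3 - 11*(-1/11)) = -3/5 + (-1 + 1) = -3/5 + 0 = -3/5 ≈ -0.60000)
L(q) = sqrt(-3/5 + q) (L(q) = sqrt(q - 3/5) = sqrt(-3/5 + q))
B(v, M) = 0
H(u) = u + sqrt(-15 + 25*u)/5 (H(u) = sqrt(-15 + 25*u)/5 + u = u + sqrt(-15 + 25*u)/5)
H(780)/(B(-680, 428) - 225869) = (780 + sqrt(-15 + 25*780)/5)/(0 - 225869) = (780 + sqrt(-15 + 19500)/5)/(-225869) = (780 + sqrt(19485)/5)*(-1/225869) = (780 + (3*sqrt(2165))/5)*(-1/225869) = (780 + 3*sqrt(2165)/5)*(-1/225869) = -780/225869 - 3*sqrt(2165)/1129345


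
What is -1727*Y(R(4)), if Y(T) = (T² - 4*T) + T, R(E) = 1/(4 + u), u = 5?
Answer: 44902/81 ≈ 554.35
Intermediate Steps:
R(E) = ⅑ (R(E) = 1/(4 + 5) = 1/9 = ⅑)
Y(T) = T² - 3*T
-1727*Y(R(4)) = -1727*(-3 + ⅑)/9 = -1727*(-26)/(9*9) = -1727*(-26/81) = 44902/81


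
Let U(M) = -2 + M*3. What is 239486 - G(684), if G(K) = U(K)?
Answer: 237436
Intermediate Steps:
U(M) = -2 + 3*M
G(K) = -2 + 3*K
239486 - G(684) = 239486 - (-2 + 3*684) = 239486 - (-2 + 2052) = 239486 - 1*2050 = 239486 - 2050 = 237436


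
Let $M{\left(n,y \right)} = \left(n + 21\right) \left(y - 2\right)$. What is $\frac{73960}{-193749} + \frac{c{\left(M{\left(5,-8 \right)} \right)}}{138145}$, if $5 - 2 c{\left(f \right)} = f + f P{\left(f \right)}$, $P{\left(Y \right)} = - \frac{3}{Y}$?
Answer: $- \frac{10191241834}{26765455605} \approx -0.38076$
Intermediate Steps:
$M{\left(n,y \right)} = \left(-2 + y\right) \left(21 + n\right)$ ($M{\left(n,y \right)} = \left(21 + n\right) \left(-2 + y\right) = \left(-2 + y\right) \left(21 + n\right)$)
$c{\left(f \right)} = 4 - \frac{f}{2}$ ($c{\left(f \right)} = \frac{5}{2} - \frac{f + f \left(- \frac{3}{f}\right)}{2} = \frac{5}{2} - \frac{f - 3}{2} = \frac{5}{2} - \frac{-3 + f}{2} = \frac{5}{2} - \left(- \frac{3}{2} + \frac{f}{2}\right) = 4 - \frac{f}{2}$)
$\frac{73960}{-193749} + \frac{c{\left(M{\left(5,-8 \right)} \right)}}{138145} = \frac{73960}{-193749} + \frac{4 - \frac{-42 - 10 + 21 \left(-8\right) + 5 \left(-8\right)}{2}}{138145} = 73960 \left(- \frac{1}{193749}\right) + \left(4 - \frac{-42 - 10 - 168 - 40}{2}\right) \frac{1}{138145} = - \frac{73960}{193749} + \left(4 - -130\right) \frac{1}{138145} = - \frac{73960}{193749} + \left(4 + 130\right) \frac{1}{138145} = - \frac{73960}{193749} + 134 \cdot \frac{1}{138145} = - \frac{73960}{193749} + \frac{134}{138145} = - \frac{10191241834}{26765455605}$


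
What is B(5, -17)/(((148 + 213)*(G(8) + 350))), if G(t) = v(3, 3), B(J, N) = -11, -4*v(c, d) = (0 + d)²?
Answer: -44/502151 ≈ -8.7623e-5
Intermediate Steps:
v(c, d) = -d²/4 (v(c, d) = -(0 + d)²/4 = -d²/4)
G(t) = -9/4 (G(t) = -¼*3² = -¼*9 = -9/4)
B(5, -17)/(((148 + 213)*(G(8) + 350))) = -11*1/((148 + 213)*(-9/4 + 350)) = -11/(361*(1391/4)) = -11/502151/4 = -11*4/502151 = -44/502151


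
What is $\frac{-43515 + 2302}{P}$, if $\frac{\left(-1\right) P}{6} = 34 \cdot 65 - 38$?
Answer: $\frac{41213}{13032} \approx 3.1624$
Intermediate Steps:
$P = -13032$ ($P = - 6 \left(34 \cdot 65 - 38\right) = - 6 \left(2210 - 38\right) = \left(-6\right) 2172 = -13032$)
$\frac{-43515 + 2302}{P} = \frac{-43515 + 2302}{-13032} = \left(-41213\right) \left(- \frac{1}{13032}\right) = \frac{41213}{13032}$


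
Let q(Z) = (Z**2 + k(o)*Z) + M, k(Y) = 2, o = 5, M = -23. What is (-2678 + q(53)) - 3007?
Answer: -2793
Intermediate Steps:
q(Z) = -23 + Z**2 + 2*Z (q(Z) = (Z**2 + 2*Z) - 23 = -23 + Z**2 + 2*Z)
(-2678 + q(53)) - 3007 = (-2678 + (-23 + 53**2 + 2*53)) - 3007 = (-2678 + (-23 + 2809 + 106)) - 3007 = (-2678 + 2892) - 3007 = 214 - 3007 = -2793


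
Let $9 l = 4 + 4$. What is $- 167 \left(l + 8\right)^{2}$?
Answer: $- \frac{1068800}{81} \approx -13195.0$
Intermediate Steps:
$l = \frac{8}{9}$ ($l = \frac{4 + 4}{9} = \frac{1}{9} \cdot 8 = \frac{8}{9} \approx 0.88889$)
$- 167 \left(l + 8\right)^{2} = - 167 \left(\frac{8}{9} + 8\right)^{2} = - 167 \left(\frac{80}{9}\right)^{2} = \left(-167\right) \frac{6400}{81} = - \frac{1068800}{81}$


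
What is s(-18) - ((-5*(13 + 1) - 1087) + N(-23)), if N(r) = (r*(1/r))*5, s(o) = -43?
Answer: 1109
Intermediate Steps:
N(r) = 5 (N(r) = (r/r)*5 = 1*5 = 5)
s(-18) - ((-5*(13 + 1) - 1087) + N(-23)) = -43 - ((-5*(13 + 1) - 1087) + 5) = -43 - ((-5*14 - 1087) + 5) = -43 - ((-70 - 1087) + 5) = -43 - (-1157 + 5) = -43 - 1*(-1152) = -43 + 1152 = 1109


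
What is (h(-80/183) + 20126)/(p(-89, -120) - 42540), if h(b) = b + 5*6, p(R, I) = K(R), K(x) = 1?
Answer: -526924/1112091 ≈ -0.47381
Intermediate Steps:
p(R, I) = 1
h(b) = 30 + b (h(b) = b + 30 = 30 + b)
(h(-80/183) + 20126)/(p(-89, -120) - 42540) = ((30 - 80/183) + 20126)/(1 - 42540) = ((30 - 80*1/183) + 20126)/(-42539) = ((30 - 80/183) + 20126)*(-1/42539) = (5410/183 + 20126)*(-1/42539) = (3688468/183)*(-1/42539) = -526924/1112091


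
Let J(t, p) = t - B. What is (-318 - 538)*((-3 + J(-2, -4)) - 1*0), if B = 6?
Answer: 9416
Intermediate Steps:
J(t, p) = -6 + t (J(t, p) = t - 1*6 = t - 6 = -6 + t)
(-318 - 538)*((-3 + J(-2, -4)) - 1*0) = (-318 - 538)*((-3 + (-6 - 2)) - 1*0) = -856*((-3 - 8) + 0) = -856*(-11 + 0) = -856*(-11) = 9416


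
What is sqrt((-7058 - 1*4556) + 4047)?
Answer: I*sqrt(7567) ≈ 86.989*I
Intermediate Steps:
sqrt((-7058 - 1*4556) + 4047) = sqrt((-7058 - 4556) + 4047) = sqrt(-11614 + 4047) = sqrt(-7567) = I*sqrt(7567)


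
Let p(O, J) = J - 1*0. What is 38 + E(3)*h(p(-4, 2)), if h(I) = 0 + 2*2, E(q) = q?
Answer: 50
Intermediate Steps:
p(O, J) = J (p(O, J) = J + 0 = J)
h(I) = 4 (h(I) = 0 + 4 = 4)
38 + E(3)*h(p(-4, 2)) = 38 + 3*4 = 38 + 12 = 50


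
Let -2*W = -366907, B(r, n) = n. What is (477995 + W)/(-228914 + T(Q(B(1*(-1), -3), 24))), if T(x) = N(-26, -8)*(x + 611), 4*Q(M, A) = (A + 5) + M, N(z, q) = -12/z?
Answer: -1322897/457258 ≈ -2.8931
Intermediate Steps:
Q(M, A) = 5/4 + A/4 + M/4 (Q(M, A) = ((A + 5) + M)/4 = ((5 + A) + M)/4 = (5 + A + M)/4 = 5/4 + A/4 + M/4)
W = 366907/2 (W = -1/2*(-366907) = 366907/2 ≈ 1.8345e+5)
T(x) = 282 + 6*x/13 (T(x) = (-12/(-26))*(x + 611) = (-12*(-1/26))*(611 + x) = 6*(611 + x)/13 = 282 + 6*x/13)
(477995 + W)/(-228914 + T(Q(B(1*(-1), -3), 24))) = (477995 + 366907/2)/(-228914 + (282 + 6*(5/4 + (1/4)*24 + (1/4)*(-3))/13)) = 1322897/(2*(-228914 + (282 + 6*(5/4 + 6 - 3/4)/13))) = 1322897/(2*(-228914 + (282 + (6/13)*(13/2)))) = 1322897/(2*(-228914 + (282 + 3))) = 1322897/(2*(-228914 + 285)) = (1322897/2)/(-228629) = (1322897/2)*(-1/228629) = -1322897/457258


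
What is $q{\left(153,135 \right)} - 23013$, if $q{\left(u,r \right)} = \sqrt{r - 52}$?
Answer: $-23013 + \sqrt{83} \approx -23004.0$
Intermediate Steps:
$q{\left(u,r \right)} = \sqrt{-52 + r}$
$q{\left(153,135 \right)} - 23013 = \sqrt{-52 + 135} - 23013 = \sqrt{83} - 23013 = -23013 + \sqrt{83}$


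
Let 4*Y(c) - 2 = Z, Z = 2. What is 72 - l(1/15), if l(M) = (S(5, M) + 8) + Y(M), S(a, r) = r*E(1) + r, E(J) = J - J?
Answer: 944/15 ≈ 62.933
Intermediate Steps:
E(J) = 0
Y(c) = 1 (Y(c) = 1/2 + (1/4)*2 = 1/2 + 1/2 = 1)
S(a, r) = r (S(a, r) = r*0 + r = 0 + r = r)
l(M) = 9 + M (l(M) = (M + 8) + 1 = (8 + M) + 1 = 9 + M)
72 - l(1/15) = 72 - (9 + 1/15) = 72 - 1*136/15 = 72 - 136/15 = 944/15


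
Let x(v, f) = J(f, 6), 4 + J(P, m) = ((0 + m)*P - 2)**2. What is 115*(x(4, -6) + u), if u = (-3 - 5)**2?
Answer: 172960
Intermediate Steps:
J(P, m) = -4 + (-2 + P*m)**2 (J(P, m) = -4 + ((0 + m)*P - 2)**2 = -4 + (m*P - 2)**2 = -4 + (P*m - 2)**2 = -4 + (-2 + P*m)**2)
x(v, f) = -4 + (-2 + 6*f)**2 (x(v, f) = -4 + (-2 + f*6)**2 = -4 + (-2 + 6*f)**2)
u = 64 (u = (-8)**2 = 64)
115*(x(4, -6) + u) = 115*(12*(-6)*(-2 + 3*(-6)) + 64) = 115*(12*(-6)*(-2 - 18) + 64) = 115*(12*(-6)*(-20) + 64) = 115*(1440 + 64) = 115*1504 = 172960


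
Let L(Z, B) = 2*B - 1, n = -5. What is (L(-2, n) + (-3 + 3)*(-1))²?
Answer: 121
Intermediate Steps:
L(Z, B) = -1 + 2*B
(L(-2, n) + (-3 + 3)*(-1))² = ((-1 + 2*(-5)) + (-3 + 3)*(-1))² = ((-1 - 10) + 0*(-1))² = (-11 + 0)² = (-11)² = 121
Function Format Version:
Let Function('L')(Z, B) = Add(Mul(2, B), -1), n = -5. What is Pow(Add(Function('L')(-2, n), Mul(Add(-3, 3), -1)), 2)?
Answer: 121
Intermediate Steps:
Function('L')(Z, B) = Add(-1, Mul(2, B))
Pow(Add(Function('L')(-2, n), Mul(Add(-3, 3), -1)), 2) = Pow(Add(Add(-1, Mul(2, -5)), Mul(Add(-3, 3), -1)), 2) = Pow(Add(Add(-1, -10), Mul(0, -1)), 2) = Pow(Add(-11, 0), 2) = Pow(-11, 2) = 121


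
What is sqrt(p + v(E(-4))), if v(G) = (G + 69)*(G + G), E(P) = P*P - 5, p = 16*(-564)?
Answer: 4*I*sqrt(454) ≈ 85.229*I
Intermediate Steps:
p = -9024
E(P) = -5 + P**2 (E(P) = P**2 - 5 = -5 + P**2)
v(G) = 2*G*(69 + G) (v(G) = (69 + G)*(2*G) = 2*G*(69 + G))
sqrt(p + v(E(-4))) = sqrt(-9024 + 2*(-5 + (-4)**2)*(69 + (-5 + (-4)**2))) = sqrt(-9024 + 2*(-5 + 16)*(69 + (-5 + 16))) = sqrt(-9024 + 2*11*(69 + 11)) = sqrt(-9024 + 2*11*80) = sqrt(-9024 + 1760) = sqrt(-7264) = 4*I*sqrt(454)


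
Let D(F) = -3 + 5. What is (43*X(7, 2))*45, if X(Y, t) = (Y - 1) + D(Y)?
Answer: 15480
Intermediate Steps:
D(F) = 2
X(Y, t) = 1 + Y (X(Y, t) = (Y - 1) + 2 = (-1 + Y) + 2 = 1 + Y)
(43*X(7, 2))*45 = (43*(1 + 7))*45 = (43*8)*45 = 344*45 = 15480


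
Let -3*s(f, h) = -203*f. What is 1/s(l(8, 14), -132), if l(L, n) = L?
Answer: 3/1624 ≈ 0.0018473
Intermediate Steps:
s(f, h) = 203*f/3 (s(f, h) = -(-203)*f/3 = 203*f/3)
1/s(l(8, 14), -132) = 1/((203/3)*8) = 1/(1624/3) = 3/1624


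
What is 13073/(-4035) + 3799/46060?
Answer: -117362683/37170420 ≈ -3.1574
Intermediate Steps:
13073/(-4035) + 3799/46060 = 13073*(-1/4035) + 3799*(1/46060) = -13073/4035 + 3799/46060 = -117362683/37170420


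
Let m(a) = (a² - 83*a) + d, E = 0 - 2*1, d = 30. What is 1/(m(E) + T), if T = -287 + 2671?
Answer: 1/2584 ≈ 0.00038700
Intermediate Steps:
T = 2384
E = -2 (E = 0 - 2 = -2)
m(a) = 30 + a² - 83*a (m(a) = (a² - 83*a) + 30 = 30 + a² - 83*a)
1/(m(E) + T) = 1/((30 + (-2)² - 83*(-2)) + 2384) = 1/((30 + 4 + 166) + 2384) = 1/(200 + 2384) = 1/2584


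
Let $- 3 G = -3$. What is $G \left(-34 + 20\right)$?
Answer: $-14$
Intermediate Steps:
$G = 1$ ($G = \left(- \frac{1}{3}\right) \left(-3\right) = 1$)
$G \left(-34 + 20\right) = 1 \left(-34 + 20\right) = 1 \left(-14\right) = -14$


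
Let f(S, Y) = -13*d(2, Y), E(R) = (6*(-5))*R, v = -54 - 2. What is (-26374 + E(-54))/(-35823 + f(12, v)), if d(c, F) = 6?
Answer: 24754/35901 ≈ 0.68951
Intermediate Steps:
v = -56
E(R) = -30*R
f(S, Y) = -78 (f(S, Y) = -13*6 = -78)
(-26374 + E(-54))/(-35823 + f(12, v)) = (-26374 - 30*(-54))/(-35823 - 78) = (-26374 + 1620)/(-35901) = -24754*(-1/35901) = 24754/35901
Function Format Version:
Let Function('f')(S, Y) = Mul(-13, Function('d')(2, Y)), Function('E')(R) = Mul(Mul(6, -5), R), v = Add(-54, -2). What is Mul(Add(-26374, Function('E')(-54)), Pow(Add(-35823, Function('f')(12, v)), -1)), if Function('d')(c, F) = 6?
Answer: Rational(24754, 35901) ≈ 0.68951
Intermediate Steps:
v = -56
Function('E')(R) = Mul(-30, R)
Function('f')(S, Y) = -78 (Function('f')(S, Y) = Mul(-13, 6) = -78)
Mul(Add(-26374, Function('E')(-54)), Pow(Add(-35823, Function('f')(12, v)), -1)) = Mul(Add(-26374, Mul(-30, -54)), Pow(Add(-35823, -78), -1)) = Mul(Add(-26374, 1620), Pow(-35901, -1)) = Mul(-24754, Rational(-1, 35901)) = Rational(24754, 35901)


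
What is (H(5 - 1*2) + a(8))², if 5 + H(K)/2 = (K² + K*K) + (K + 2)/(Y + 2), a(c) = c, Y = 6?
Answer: 19881/16 ≈ 1242.6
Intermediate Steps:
H(K) = -19/2 + 4*K² + K/4 (H(K) = -10 + 2*((K² + K*K) + (K + 2)/(6 + 2)) = -10 + 2*((K² + K²) + (2 + K)/8) = -10 + 2*(2*K² + (2 + K)*(⅛)) = -10 + 2*(2*K² + (¼ + K/8)) = -10 + 2*(¼ + 2*K² + K/8) = -10 + (½ + 4*K² + K/4) = -19/2 + 4*K² + K/4)
(H(5 - 1*2) + a(8))² = ((-19/2 + 4*(5 - 1*2)² + (5 - 1*2)/4) + 8)² = ((-19/2 + 4*(5 - 2)² + (5 - 2)/4) + 8)² = ((-19/2 + 4*3² + (¼)*3) + 8)² = ((-19/2 + 4*9 + ¾) + 8)² = ((-19/2 + 36 + ¾) + 8)² = (109/4 + 8)² = (141/4)² = 19881/16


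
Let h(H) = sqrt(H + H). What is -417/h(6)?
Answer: -139*sqrt(3)/2 ≈ -120.38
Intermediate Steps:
h(H) = sqrt(2)*sqrt(H) (h(H) = sqrt(2*H) = sqrt(2)*sqrt(H))
-417/h(6) = -417*sqrt(3)/6 = -139*sqrt(3)/2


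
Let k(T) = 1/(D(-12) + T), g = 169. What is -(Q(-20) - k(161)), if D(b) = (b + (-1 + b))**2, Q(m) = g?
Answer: -132833/786 ≈ -169.00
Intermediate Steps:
Q(m) = 169
D(b) = (-1 + 2*b)**2
k(T) = 1/(625 + T) (k(T) = 1/((-1 + 2*(-12))**2 + T) = 1/((-1 - 24)**2 + T) = 1/((-25)**2 + T) = 1/(625 + T))
-(Q(-20) - k(161)) = -(169 - 1/(625 + 161)) = -(169 - 1/786) = -1*132833/786 = -132833/786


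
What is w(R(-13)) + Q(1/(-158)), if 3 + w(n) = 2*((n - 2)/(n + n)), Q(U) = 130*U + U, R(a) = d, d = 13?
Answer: -6127/2054 ≈ -2.9830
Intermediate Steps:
R(a) = 13
Q(U) = 131*U
w(n) = -3 + (-2 + n)/n (w(n) = -3 + 2*((n - 2)/(n + n)) = -3 + 2*((-2 + n)/((2*n))) = -3 + 2*((-2 + n)*(1/(2*n))) = -3 + 2*((-2 + n)/(2*n)) = -3 + (-2 + n)/n)
w(R(-13)) + Q(1/(-158)) = (-2 - 2/13) + 131/(-158) = (-2 - 2*1/13) + 131*(-1/158) = (-2 - 2/13) - 131/158 = -28/13 - 131/158 = -6127/2054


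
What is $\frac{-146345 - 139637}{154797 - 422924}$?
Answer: $\frac{285982}{268127} \approx 1.0666$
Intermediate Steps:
$\frac{-146345 - 139637}{154797 - 422924} = - \frac{285982}{-268127} = \left(-285982\right) \left(- \frac{1}{268127}\right) = \frac{285982}{268127}$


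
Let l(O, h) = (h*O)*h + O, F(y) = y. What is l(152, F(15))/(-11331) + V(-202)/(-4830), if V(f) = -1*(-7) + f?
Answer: -10914041/3648582 ≈ -2.9913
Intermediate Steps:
l(O, h) = O + O*h**2 (l(O, h) = (O*h)*h + O = O*h**2 + O = O + O*h**2)
V(f) = 7 + f
l(152, F(15))/(-11331) + V(-202)/(-4830) = (152*(1 + 15**2))/(-11331) + (7 - 202)/(-4830) = (152*(1 + 225))*(-1/11331) - 195*(-1/4830) = (152*226)*(-1/11331) + 13/322 = 34352*(-1/11331) + 13/322 = -34352/11331 + 13/322 = -10914041/3648582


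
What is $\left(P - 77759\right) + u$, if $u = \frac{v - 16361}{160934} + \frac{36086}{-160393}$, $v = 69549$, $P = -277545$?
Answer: $- \frac{4585674120179144}{12906343531} \approx -3.553 \cdot 10^{5}$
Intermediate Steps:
$u = \frac{1361759280}{12906343531}$ ($u = \frac{69549 - 16361}{160934} + \frac{36086}{-160393} = \left(69549 - 16361\right) \frac{1}{160934} + 36086 \left(- \frac{1}{160393}\right) = 53188 \cdot \frac{1}{160934} - \frac{36086}{160393} = \frac{26594}{80467} - \frac{36086}{160393} = \frac{1361759280}{12906343531} \approx 0.10551$)
$\left(P - 77759\right) + u = \left(-277545 - 77759\right) + \frac{1361759280}{12906343531} = -355304 + \frac{1361759280}{12906343531} = - \frac{4585674120179144}{12906343531}$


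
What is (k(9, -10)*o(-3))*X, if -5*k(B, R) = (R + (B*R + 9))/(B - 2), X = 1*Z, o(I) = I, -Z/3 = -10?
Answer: -234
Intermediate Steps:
Z = 30 (Z = -3*(-10) = 30)
X = 30 (X = 1*30 = 30)
k(B, R) = -(9 + R + B*R)/(5*(-2 + B)) (k(B, R) = -(R + (B*R + 9))/(5*(B - 2)) = -(R + (9 + B*R))/(5*(-2 + B)) = -(9 + R + B*R)/(5*(-2 + B)))
(k(9, -10)*o(-3))*X = (((-9 - 1*(-10) - 1*9*(-10))/(5*(-2 + 9)))*(-3))*30 = (((1/5)*(-9 + 10 + 90)/7)*(-3))*30 = (((1/5)*(1/7)*91)*(-3))*30 = ((13/5)*(-3))*30 = -39/5*30 = -234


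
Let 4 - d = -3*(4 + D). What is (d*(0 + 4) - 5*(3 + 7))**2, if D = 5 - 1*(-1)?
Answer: 7396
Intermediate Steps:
D = 6 (D = 5 + 1 = 6)
d = 34 (d = 4 - (-3)*(4 + 6) = 4 - (-3)*10 = 4 - 1*(-30) = 4 + 30 = 34)
(d*(0 + 4) - 5*(3 + 7))**2 = (34*(0 + 4) - 5*(3 + 7))**2 = (34*4 - 5*10)**2 = (136 - 50)**2 = 86**2 = 7396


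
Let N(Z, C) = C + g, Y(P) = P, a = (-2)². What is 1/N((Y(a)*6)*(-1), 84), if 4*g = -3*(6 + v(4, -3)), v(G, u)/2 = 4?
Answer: 2/147 ≈ 0.013605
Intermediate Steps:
v(G, u) = 8 (v(G, u) = 2*4 = 8)
a = 4
g = -21/2 (g = (-3*(6 + 8))/4 = (-3*14)/4 = (¼)*(-42) = -21/2 ≈ -10.500)
N(Z, C) = -21/2 + C (N(Z, C) = C - 21/2 = -21/2 + C)
1/N((Y(a)*6)*(-1), 84) = 1/(-21/2 + 84) = 1/(147/2) = 2/147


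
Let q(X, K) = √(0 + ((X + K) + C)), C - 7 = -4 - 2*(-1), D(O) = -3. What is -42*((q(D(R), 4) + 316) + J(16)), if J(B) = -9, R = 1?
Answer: -12894 - 42*√6 ≈ -12997.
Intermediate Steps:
C = 5 (C = 7 + (-4 - 2*(-1)) = 7 + (-4 + 2) = 7 - 2 = 5)
q(X, K) = √(5 + K + X) (q(X, K) = √(0 + ((X + K) + 5)) = √(0 + ((K + X) + 5)) = √(0 + (5 + K + X)) = √(5 + K + X))
-42*((q(D(R), 4) + 316) + J(16)) = -42*((√(5 + 4 - 3) + 316) - 9) = -42*((√6 + 316) - 9) = -42*((316 + √6) - 9) = -42*(307 + √6) = -12894 - 42*√6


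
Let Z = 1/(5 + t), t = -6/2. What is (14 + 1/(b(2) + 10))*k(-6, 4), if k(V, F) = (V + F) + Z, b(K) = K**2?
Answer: -591/28 ≈ -21.107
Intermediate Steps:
t = -3 (t = -6*1/2 = -3)
Z = 1/2 (Z = 1/(5 - 3) = 1/2 ≈ 0.50000)
k(V, F) = 1/2 + F + V (k(V, F) = (V + F) + 1/2 = (F + V) + 1/2 = 1/2 + F + V)
(14 + 1/(b(2) + 10))*k(-6, 4) = (14 + 1/(2**2 + 10))*(1/2 + 4 - 6) = (14 + 1/(4 + 10))*(-3/2) = (14 + 1/14)*(-3/2) = (197/14)*(-3/2) = -591/28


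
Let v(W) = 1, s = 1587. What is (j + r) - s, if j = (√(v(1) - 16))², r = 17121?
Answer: 15519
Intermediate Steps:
j = -15 (j = (√(1 - 16))² = (√(-15))² = (I*√15)² = -15)
(j + r) - s = (-15 + 17121) - 1*1587 = 17106 - 1587 = 15519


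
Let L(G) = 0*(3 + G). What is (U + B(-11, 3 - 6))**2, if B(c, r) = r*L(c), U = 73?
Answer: 5329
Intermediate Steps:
L(G) = 0
B(c, r) = 0 (B(c, r) = r*0 = 0)
(U + B(-11, 3 - 6))**2 = (73 + 0)**2 = 73**2 = 5329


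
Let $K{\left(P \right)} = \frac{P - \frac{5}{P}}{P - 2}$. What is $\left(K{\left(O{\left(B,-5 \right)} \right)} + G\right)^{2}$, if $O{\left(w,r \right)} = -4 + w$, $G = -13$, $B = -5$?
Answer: $\frac{1466521}{9801} \approx 149.63$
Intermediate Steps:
$K{\left(P \right)} = \frac{P - \frac{5}{P}}{-2 + P}$
$\left(K{\left(O{\left(B,-5 \right)} \right)} + G\right)^{2} = \left(\frac{-5 + \left(-4 - 5\right)^{2}}{\left(-4 - 5\right) \left(-2 - 9\right)} - 13\right)^{2} = \left(\frac{-5 + \left(-9\right)^{2}}{\left(-9\right) \left(-2 - 9\right)} - 13\right)^{2} = \left(- \frac{-5 + 81}{9 \left(-11\right)} - 13\right)^{2} = \left(\left(- \frac{1}{9}\right) \left(- \frac{1}{11}\right) 76 - 13\right)^{2} = \left(\frac{76}{99} - 13\right)^{2} = \left(- \frac{1211}{99}\right)^{2} = \frac{1466521}{9801}$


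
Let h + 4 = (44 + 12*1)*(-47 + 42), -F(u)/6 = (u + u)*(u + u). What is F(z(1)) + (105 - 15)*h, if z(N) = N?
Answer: -25584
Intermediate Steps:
F(u) = -24*u**2 (F(u) = -6*(u + u)*(u + u) = -6*2*u*2*u = -24*u**2)
h = -284 (h = -4 + (44 + 12*1)*(-47 + 42) = -4 + (44 + 12)*(-5) = -4 + 56*(-5) = -4 - 280 = -284)
F(z(1)) + (105 - 15)*h = -24*1**2 + (105 - 15)*(-284) = -24*1 + 90*(-284) = -24 - 25560 = -25584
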